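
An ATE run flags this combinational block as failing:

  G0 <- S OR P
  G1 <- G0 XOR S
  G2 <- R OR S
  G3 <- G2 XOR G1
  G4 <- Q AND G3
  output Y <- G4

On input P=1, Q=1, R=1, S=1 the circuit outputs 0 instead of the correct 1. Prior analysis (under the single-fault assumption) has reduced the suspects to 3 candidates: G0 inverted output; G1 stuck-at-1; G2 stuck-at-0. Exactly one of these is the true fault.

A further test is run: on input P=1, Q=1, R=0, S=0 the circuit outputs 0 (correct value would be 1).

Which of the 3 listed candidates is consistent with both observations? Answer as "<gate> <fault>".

G0 inverted output

Evaluate each candidate on input P=1, Q=1, R=0, S=0:
  G0 inverted output: G0=0 [inverted output], G1=0, G2=0, G3=0, G4=0 → 0 — matches
  G1 stuck-at-1: G0=1, G1=1 [stuck-at-1], G2=0, G3=1, G4=1 → 1 — eliminated
  G2 stuck-at-0: G0=1, G1=1, G2=0 [stuck-at-0], G3=1, G4=1 → 1 — eliminated
Only G0 inverted output reproduces the observed 0.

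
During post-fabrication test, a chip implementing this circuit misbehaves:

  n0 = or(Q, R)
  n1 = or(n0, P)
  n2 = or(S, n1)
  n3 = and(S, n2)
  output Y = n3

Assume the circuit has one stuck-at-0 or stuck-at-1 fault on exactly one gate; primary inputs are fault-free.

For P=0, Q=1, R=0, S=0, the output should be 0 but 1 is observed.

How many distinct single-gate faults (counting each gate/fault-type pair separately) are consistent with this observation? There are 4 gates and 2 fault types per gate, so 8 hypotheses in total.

1

Fault-free: n0=1, n1=1, n2=1, n3=0 → 0. Observed 1.
  n0 stuck-at-0: output 0 ✗
  n0 stuck-at-1: output 0 ✗
  n1 stuck-at-0: output 0 ✗
  n1 stuck-at-1: output 0 ✗
  n2 stuck-at-0: output 0 ✗
  n2 stuck-at-1: output 0 ✗
  n3 stuck-at-0: output 0 ✗
  n3 stuck-at-1: output 1 ✓
Consistent faults: {n3 stuck-at-1} — 1 in all.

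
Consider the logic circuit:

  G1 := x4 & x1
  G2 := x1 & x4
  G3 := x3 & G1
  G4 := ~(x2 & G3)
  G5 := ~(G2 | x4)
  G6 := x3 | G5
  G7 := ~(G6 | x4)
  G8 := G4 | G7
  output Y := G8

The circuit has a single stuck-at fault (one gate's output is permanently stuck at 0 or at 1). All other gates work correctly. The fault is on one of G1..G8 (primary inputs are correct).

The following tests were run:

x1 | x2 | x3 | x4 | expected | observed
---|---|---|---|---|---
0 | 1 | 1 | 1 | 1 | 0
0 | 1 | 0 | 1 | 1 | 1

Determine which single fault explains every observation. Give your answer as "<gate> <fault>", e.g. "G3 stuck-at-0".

G1 stuck-at-1

Fault-free values for test 1 (x1=0, x2=1, x3=1, x4=1): G1=0, G2=0, G3=0, G4=1, G5=0, G6=1, G7=0, G8=1, giving Y=1. Observed 0.
Test 1: faults giving observed 0 are {G1 stuck-at-1, G3 stuck-at-1, G4 stuck-at-0, G8 stuck-at-0}.
Test 2 (x1=0, x2=1, x3=0, x4=1): fault-free G1=0, G2=0, G3=0, G4=1, G5=0, G6=0, G7=0, G8=1 → 1; observed 1. Eliminates G3 stuck-at-1, G4 stuck-at-0, G8 stuck-at-0.
Only G1 stuck-at-1 is consistent with every test.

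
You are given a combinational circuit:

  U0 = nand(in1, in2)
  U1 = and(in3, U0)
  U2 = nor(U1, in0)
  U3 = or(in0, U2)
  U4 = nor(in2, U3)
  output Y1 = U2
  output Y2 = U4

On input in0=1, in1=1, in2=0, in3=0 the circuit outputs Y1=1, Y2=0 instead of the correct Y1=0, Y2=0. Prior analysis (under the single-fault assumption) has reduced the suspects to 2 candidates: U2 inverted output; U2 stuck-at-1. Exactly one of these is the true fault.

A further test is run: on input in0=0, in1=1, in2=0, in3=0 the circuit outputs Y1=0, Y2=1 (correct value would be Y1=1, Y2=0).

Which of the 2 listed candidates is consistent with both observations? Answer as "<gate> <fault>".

Evaluate each candidate on input in0=0, in1=1, in2=0, in3=0:
  U2 inverted output: U0=1, U1=0, U2=0 [inverted output], U3=0, U4=1 → Y1=0, Y2=1 — matches
  U2 stuck-at-1: U0=1, U1=0, U2=1 [stuck-at-1], U3=1, U4=0 → Y1=1, Y2=0 — eliminated
Only U2 inverted output reproduces the observed Y1=0, Y2=1.

U2 inverted output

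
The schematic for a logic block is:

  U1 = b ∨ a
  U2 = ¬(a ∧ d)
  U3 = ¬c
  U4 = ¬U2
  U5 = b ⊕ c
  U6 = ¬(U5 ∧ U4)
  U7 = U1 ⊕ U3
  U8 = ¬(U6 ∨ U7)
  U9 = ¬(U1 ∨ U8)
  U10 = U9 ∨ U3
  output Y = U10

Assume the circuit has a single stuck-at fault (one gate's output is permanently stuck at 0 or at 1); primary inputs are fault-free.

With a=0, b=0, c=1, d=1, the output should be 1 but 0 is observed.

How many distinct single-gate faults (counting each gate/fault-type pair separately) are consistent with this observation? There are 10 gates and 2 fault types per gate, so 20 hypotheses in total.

7

Fault-free: U1=0, U2=1, U3=0, U4=0, U5=1, U6=1, U7=0, U8=0, U9=1, U10=1 → 1. Observed 0.
  U1: stuck-at-1 ✓; others ✗
  U2: stuck-at-0 ✓; others ✗
  U3: none of the 2 fault types match ✗
  U4: stuck-at-1 ✓; others ✗
  U5: none of the 2 fault types match ✗
  U6: stuck-at-0 ✓; others ✗
  U7: none of the 2 fault types match ✗
  U8: stuck-at-1 ✓; others ✗
  U9: stuck-at-0 ✓; others ✗
  U10: stuck-at-0 ✓; others ✗
Consistent faults: {U1 stuck-at-1, U2 stuck-at-0, U4 stuck-at-1, U6 stuck-at-0, U8 stuck-at-1, U9 stuck-at-0, U10 stuck-at-0} — 7 in all.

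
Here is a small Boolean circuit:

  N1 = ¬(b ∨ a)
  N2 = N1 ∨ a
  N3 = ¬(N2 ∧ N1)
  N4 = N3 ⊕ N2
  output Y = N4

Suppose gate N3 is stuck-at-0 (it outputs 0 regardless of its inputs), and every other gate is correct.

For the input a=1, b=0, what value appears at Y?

Propagate with N3 forced: N1=0, N2=1, N3=0 [stuck-at-0], N4=1.
So Y = 1. (Without the fault it would be 0.)

1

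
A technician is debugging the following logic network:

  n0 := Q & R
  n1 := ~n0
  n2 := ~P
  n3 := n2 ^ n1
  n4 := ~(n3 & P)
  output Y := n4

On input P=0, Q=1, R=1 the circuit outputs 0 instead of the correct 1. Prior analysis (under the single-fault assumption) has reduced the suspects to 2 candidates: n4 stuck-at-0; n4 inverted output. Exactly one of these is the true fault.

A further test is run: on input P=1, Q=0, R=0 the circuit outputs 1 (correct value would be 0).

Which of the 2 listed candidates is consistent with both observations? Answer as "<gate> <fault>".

n4 inverted output

Evaluate each candidate on input P=1, Q=0, R=0:
  n4 stuck-at-0: n0=0, n1=1, n2=0, n3=1, n4=0 [stuck-at-0] → 0 — eliminated
  n4 inverted output: n0=0, n1=1, n2=0, n3=1, n4=1 [inverted output] → 1 — matches
Only n4 inverted output reproduces the observed 1.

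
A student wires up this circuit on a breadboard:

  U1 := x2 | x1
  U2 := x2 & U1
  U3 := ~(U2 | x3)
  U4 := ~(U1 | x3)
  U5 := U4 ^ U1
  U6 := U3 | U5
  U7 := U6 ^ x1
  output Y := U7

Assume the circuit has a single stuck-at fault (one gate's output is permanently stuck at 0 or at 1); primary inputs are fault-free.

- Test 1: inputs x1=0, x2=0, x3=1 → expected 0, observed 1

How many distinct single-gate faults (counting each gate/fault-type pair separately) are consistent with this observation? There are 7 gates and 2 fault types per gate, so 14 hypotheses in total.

Fault-free: U1=0, U2=0, U3=0, U4=0, U5=0, U6=0, U7=0 → 0. Observed 1.
  U1 stuck-at-0: output 0 ✗
  U1 stuck-at-1: output 1 ✓
  U2 stuck-at-0: output 0 ✗
  U2 stuck-at-1: output 0 ✗
  U3 stuck-at-0: output 0 ✗
  U3 stuck-at-1: output 1 ✓
  U4 stuck-at-0: output 0 ✗
  U4 stuck-at-1: output 1 ✓
  U5 stuck-at-0: output 0 ✗
  U5 stuck-at-1: output 1 ✓
  U6 stuck-at-0: output 0 ✗
  U6 stuck-at-1: output 1 ✓
  U7 stuck-at-0: output 0 ✗
  U7 stuck-at-1: output 1 ✓
Consistent faults: {U1 stuck-at-1, U3 stuck-at-1, U4 stuck-at-1, U5 stuck-at-1, U6 stuck-at-1, U7 stuck-at-1} — 6 in all.

6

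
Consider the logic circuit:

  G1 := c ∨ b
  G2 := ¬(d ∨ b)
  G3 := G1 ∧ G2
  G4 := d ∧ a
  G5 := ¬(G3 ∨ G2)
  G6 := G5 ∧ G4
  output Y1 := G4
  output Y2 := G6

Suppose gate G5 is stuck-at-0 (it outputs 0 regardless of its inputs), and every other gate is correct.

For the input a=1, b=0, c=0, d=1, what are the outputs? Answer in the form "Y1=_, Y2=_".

Y1=1, Y2=0

Propagate with G5 forced: G1=0, G2=0, G3=0, G4=1, G5=0 [stuck-at-0], G6=0.
So the outputs are Y1=1, Y2=0. (Without the fault they would be Y1=1, Y2=1.)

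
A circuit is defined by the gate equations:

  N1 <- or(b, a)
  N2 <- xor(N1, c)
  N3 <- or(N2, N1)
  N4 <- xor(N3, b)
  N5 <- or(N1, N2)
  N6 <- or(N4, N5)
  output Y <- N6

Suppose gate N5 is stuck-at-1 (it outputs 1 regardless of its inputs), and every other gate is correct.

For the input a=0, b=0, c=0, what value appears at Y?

Propagate with N5 forced: N1=0, N2=0, N3=0, N4=0, N5=1 [stuck-at-1], N6=1.
So Y = 1. (Without the fault it would be 0.)

1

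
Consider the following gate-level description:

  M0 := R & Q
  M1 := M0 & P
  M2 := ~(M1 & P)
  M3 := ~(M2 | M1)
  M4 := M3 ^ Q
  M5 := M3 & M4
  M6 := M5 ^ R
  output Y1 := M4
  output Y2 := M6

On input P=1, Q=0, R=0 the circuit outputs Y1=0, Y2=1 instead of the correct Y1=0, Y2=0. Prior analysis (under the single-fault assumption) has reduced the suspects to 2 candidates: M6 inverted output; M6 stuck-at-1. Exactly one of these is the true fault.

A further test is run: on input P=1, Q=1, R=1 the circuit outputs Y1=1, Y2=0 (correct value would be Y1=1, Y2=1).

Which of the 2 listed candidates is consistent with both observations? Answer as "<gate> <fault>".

M6 inverted output

Evaluate each candidate on input P=1, Q=1, R=1:
  M6 inverted output: M0=1, M1=1, M2=0, M3=0, M4=1, M5=0, M6=0 [inverted output] → Y1=1, Y2=0 — matches
  M6 stuck-at-1: M0=1, M1=1, M2=0, M3=0, M4=1, M5=0, M6=1 [stuck-at-1] → Y1=1, Y2=1 — eliminated
Only M6 inverted output reproduces the observed Y1=1, Y2=0.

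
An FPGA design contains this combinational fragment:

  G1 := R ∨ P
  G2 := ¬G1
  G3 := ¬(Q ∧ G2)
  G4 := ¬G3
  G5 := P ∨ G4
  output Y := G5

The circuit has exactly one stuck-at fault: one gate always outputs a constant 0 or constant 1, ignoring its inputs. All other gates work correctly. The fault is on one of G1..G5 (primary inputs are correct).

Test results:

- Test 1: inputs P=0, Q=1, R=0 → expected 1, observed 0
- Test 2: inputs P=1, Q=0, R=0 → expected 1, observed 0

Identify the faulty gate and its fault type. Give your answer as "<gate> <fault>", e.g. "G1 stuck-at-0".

Fault-free values for test 1 (P=0, Q=1, R=0): G1=0, G2=1, G3=0, G4=1, G5=1, giving Y=1. Observed 0.
Test 1: faults giving observed 0 are {G1 stuck-at-1, G2 stuck-at-0, G3 stuck-at-1, G4 stuck-at-0, G5 stuck-at-0}.
Test 2 (P=1, Q=0, R=0): fault-free G1=1, G2=0, G3=1, G4=0, G5=1 → 1; observed 0. Eliminates G1 stuck-at-1, G2 stuck-at-0, G3 stuck-at-1, G4 stuck-at-0.
Only G5 stuck-at-0 is consistent with every test.

G5 stuck-at-0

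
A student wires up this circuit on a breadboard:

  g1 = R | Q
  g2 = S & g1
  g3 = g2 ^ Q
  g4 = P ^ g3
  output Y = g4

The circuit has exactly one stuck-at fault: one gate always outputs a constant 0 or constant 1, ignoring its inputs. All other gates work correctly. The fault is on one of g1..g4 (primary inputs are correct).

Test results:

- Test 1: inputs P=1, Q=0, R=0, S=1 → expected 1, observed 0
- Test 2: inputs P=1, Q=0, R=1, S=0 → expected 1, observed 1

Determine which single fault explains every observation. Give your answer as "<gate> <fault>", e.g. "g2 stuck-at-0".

g1 stuck-at-1

Fault-free values for test 1 (P=1, Q=0, R=0, S=1): g1=0, g2=0, g3=0, g4=1, giving Y=1. Observed 0.
Test 1: faults giving observed 0 are {g1 stuck-at-1, g2 stuck-at-1, g3 stuck-at-1, g4 stuck-at-0}.
Test 2 (P=1, Q=0, R=1, S=0): fault-free g1=1, g2=0, g3=0, g4=1 → 1; observed 1. Eliminates g2 stuck-at-1, g3 stuck-at-1, g4 stuck-at-0.
Only g1 stuck-at-1 is consistent with every test.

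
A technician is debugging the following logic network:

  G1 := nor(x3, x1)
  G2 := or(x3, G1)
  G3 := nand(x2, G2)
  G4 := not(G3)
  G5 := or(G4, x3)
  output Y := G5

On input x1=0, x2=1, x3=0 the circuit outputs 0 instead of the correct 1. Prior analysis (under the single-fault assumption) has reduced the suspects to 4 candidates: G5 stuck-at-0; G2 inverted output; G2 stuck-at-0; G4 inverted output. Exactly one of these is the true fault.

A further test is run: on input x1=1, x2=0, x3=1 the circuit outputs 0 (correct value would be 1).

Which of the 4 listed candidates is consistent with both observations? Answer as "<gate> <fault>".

G5 stuck-at-0

Evaluate each candidate on input x1=1, x2=0, x3=1:
  G5 stuck-at-0: G1=0, G2=1, G3=1, G4=0, G5=0 [stuck-at-0] → 0 — matches
  G2 inverted output: G1=0, G2=0 [inverted output], G3=1, G4=0, G5=1 → 1 — eliminated
  G2 stuck-at-0: G1=0, G2=0 [stuck-at-0], G3=1, G4=0, G5=1 → 1 — eliminated
  G4 inverted output: G1=0, G2=1, G3=1, G4=1 [inverted output], G5=1 → 1 — eliminated
Only G5 stuck-at-0 reproduces the observed 0.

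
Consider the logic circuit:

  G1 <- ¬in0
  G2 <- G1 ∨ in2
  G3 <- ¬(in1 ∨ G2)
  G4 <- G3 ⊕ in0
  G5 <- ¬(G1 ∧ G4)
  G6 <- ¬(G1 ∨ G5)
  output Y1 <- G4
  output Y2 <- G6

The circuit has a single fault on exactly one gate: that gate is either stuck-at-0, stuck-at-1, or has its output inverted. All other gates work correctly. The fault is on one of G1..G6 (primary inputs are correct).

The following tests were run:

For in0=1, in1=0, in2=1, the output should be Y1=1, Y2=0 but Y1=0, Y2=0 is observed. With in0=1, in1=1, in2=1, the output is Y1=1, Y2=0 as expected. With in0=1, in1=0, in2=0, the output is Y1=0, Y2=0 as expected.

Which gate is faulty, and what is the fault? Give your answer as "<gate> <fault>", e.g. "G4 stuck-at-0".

G2 stuck-at-0

Fault-free values for test 1 (in0=1, in1=0, in2=1): G1=0, G2=1, G3=0, G4=1, G5=1, G6=0, giving Y1=1, Y2=0. Observed Y1=0, Y2=0.
Test 1: faults giving observed Y1=0, Y2=0 are {G2 stuck-at-0, G2 inverted output, G3 stuck-at-1, G3 inverted output, G4 stuck-at-0, G4 inverted output}.
Test 2 (in0=1, in1=1, in2=1): fault-free G1=0, G2=1, G3=0, G4=1, G5=1, G6=0 → Y1=1, Y2=0; observed Y1=1, Y2=0. Eliminates G3 stuck-at-1, G3 inverted output, G4 stuck-at-0, G4 inverted output.
Test 3 (in0=1, in1=0, in2=0): fault-free G1=0, G2=0, G3=1, G4=0, G5=1, G6=0 → Y1=0, Y2=0; observed Y1=0, Y2=0. Eliminates G2 inverted output.
Only G2 stuck-at-0 is consistent with every test.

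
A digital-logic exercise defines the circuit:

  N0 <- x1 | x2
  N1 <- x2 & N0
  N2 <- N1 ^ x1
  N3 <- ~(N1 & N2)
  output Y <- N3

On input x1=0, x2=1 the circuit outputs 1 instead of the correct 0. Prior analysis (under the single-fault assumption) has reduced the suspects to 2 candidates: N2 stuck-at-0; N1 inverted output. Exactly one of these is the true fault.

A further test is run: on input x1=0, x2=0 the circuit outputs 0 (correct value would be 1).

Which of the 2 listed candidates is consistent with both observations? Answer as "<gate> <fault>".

Evaluate each candidate on input x1=0, x2=0:
  N2 stuck-at-0: N0=0, N1=0, N2=0 [stuck-at-0], N3=1 → 1 — eliminated
  N1 inverted output: N0=0, N1=1 [inverted output], N2=1, N3=0 → 0 — matches
Only N1 inverted output reproduces the observed 0.

N1 inverted output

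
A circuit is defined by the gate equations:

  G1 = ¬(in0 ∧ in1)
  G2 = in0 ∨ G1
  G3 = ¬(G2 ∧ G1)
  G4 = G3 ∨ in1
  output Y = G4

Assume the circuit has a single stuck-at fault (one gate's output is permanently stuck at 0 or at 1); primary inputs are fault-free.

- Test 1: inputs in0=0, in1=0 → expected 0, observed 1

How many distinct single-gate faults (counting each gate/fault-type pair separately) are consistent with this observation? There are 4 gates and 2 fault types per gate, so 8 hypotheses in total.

Fault-free: G1=1, G2=1, G3=0, G4=0 → 0. Observed 1.
  G1 stuck-at-0: output 1 ✓
  G1 stuck-at-1: output 0 ✗
  G2 stuck-at-0: output 1 ✓
  G2 stuck-at-1: output 0 ✗
  G3 stuck-at-0: output 0 ✗
  G3 stuck-at-1: output 1 ✓
  G4 stuck-at-0: output 0 ✗
  G4 stuck-at-1: output 1 ✓
Consistent faults: {G1 stuck-at-0, G2 stuck-at-0, G3 stuck-at-1, G4 stuck-at-1} — 4 in all.

4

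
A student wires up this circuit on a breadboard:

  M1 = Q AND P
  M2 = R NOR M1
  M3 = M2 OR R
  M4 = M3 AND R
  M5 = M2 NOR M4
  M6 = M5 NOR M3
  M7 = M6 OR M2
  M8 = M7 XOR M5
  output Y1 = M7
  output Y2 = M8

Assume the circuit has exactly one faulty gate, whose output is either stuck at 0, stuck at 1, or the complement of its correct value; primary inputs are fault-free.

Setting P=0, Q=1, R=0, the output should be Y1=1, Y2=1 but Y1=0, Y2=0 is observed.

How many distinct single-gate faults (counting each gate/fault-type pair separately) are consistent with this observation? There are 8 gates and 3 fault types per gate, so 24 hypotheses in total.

2

Fault-free: M1=0, M2=1, M3=1, M4=0, M5=0, M6=0, M7=1, M8=1 → Y1=1, Y2=1. Observed Y1=0, Y2=0.
  M1: none of the 3 fault types match ✗
  M2: none of the 3 fault types match ✗
  M3: none of the 3 fault types match ✗
  M4: none of the 3 fault types match ✗
  M5: none of the 3 fault types match ✗
  M6: none of the 3 fault types match ✗
  M7: stuck-at-0, inverted output ✓; others ✗
  M8: none of the 3 fault types match ✗
Consistent faults: {M7 stuck-at-0, M7 inverted output} — 2 in all.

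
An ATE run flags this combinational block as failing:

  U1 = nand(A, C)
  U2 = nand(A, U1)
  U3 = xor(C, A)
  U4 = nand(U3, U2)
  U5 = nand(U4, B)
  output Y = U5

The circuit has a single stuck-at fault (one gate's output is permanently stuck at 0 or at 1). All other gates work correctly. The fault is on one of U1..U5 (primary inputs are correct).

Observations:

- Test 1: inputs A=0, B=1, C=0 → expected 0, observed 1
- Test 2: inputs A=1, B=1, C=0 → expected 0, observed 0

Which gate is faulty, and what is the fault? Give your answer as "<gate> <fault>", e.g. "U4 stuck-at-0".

Fault-free values for test 1 (A=0, B=1, C=0): U1=1, U2=1, U3=0, U4=1, U5=0, giving Y=0. Observed 1.
Test 1: faults giving observed 1 are {U3 stuck-at-1, U4 stuck-at-0, U5 stuck-at-1}.
Test 2 (A=1, B=1, C=0): fault-free U1=1, U2=0, U3=1, U4=1, U5=0 → 0; observed 0. Eliminates U4 stuck-at-0, U5 stuck-at-1.
Only U3 stuck-at-1 is consistent with every test.

U3 stuck-at-1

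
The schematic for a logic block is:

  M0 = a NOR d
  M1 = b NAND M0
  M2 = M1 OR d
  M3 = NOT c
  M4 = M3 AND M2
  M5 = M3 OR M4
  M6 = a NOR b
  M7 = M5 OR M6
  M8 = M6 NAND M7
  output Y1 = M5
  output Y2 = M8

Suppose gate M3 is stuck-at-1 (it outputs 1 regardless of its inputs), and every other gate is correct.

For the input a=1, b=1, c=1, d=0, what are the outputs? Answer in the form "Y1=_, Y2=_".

Y1=1, Y2=1

Propagate with M3 forced: M0=0, M1=1, M2=1, M3=1 [stuck-at-1], M4=1, M5=1, M6=0, M7=1, M8=1.
So the outputs are Y1=1, Y2=1. (Without the fault they would be Y1=0, Y2=1.)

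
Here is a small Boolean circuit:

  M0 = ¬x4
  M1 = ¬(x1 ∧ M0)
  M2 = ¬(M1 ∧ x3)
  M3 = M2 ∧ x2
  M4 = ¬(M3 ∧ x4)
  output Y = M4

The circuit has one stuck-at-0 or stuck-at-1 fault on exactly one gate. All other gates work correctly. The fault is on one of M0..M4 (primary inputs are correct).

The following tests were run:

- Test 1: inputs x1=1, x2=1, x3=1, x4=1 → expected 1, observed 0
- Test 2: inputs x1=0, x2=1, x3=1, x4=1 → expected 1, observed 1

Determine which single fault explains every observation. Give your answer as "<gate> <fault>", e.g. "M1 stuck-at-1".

M0 stuck-at-1

Fault-free values for test 1 (x1=1, x2=1, x3=1, x4=1): M0=0, M1=1, M2=0, M3=0, M4=1, giving Y=1. Observed 0.
Test 1: faults giving observed 0 are {M0 stuck-at-1, M1 stuck-at-0, M2 stuck-at-1, M3 stuck-at-1, M4 stuck-at-0}.
Test 2 (x1=0, x2=1, x3=1, x4=1): fault-free M0=0, M1=1, M2=0, M3=0, M4=1 → 1; observed 1. Eliminates M1 stuck-at-0, M2 stuck-at-1, M3 stuck-at-1, M4 stuck-at-0.
Only M0 stuck-at-1 is consistent with every test.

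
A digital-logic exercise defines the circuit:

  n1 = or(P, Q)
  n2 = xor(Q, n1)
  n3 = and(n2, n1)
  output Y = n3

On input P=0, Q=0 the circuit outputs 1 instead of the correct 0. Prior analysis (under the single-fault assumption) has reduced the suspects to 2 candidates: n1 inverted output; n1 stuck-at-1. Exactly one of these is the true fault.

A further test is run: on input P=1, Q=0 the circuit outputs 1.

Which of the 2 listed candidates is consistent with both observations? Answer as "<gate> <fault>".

Evaluate each candidate on input P=1, Q=0:
  n1 inverted output: n1=0 [inverted output], n2=0, n3=0 → 0 — eliminated
  n1 stuck-at-1: n1=1 [stuck-at-1], n2=1, n3=1 → 1 — matches
Only n1 stuck-at-1 reproduces the observed 1.

n1 stuck-at-1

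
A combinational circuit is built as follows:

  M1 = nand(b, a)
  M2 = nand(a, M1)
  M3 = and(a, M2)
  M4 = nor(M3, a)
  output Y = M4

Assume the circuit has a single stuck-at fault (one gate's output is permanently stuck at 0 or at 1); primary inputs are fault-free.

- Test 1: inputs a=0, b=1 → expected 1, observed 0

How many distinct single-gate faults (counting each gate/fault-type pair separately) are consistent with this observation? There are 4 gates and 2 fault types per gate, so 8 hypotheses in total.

Fault-free: M1=1, M2=1, M3=0, M4=1 → 1. Observed 0.
  M1 stuck-at-0: output 1 ✗
  M1 stuck-at-1: output 1 ✗
  M2 stuck-at-0: output 1 ✗
  M2 stuck-at-1: output 1 ✗
  M3 stuck-at-0: output 1 ✗
  M3 stuck-at-1: output 0 ✓
  M4 stuck-at-0: output 0 ✓
  M4 stuck-at-1: output 1 ✗
Consistent faults: {M3 stuck-at-1, M4 stuck-at-0} — 2 in all.

2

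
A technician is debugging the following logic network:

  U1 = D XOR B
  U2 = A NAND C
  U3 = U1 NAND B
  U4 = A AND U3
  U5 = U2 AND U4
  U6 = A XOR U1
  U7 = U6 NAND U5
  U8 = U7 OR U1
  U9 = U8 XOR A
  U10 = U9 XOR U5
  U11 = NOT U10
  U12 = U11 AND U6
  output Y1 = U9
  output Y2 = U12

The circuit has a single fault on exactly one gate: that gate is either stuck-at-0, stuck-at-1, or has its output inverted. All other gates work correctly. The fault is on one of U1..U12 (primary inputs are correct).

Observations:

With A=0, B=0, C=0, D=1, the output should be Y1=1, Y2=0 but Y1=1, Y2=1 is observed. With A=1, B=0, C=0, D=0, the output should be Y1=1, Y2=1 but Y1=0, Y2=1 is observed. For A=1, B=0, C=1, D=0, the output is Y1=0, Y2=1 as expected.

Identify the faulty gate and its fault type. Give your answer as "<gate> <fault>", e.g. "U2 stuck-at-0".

Fault-free values for test 1 (A=0, B=0, C=0, D=1): U1=1, U2=1, U3=1, U4=0, U5=0, U6=1, U7=1, U8=1, U9=1, U10=1, U11=0, U12=0, giving Y1=1, Y2=0. Observed Y1=1, Y2=1.
Test 1: faults giving observed Y1=1, Y2=1 are {U4 stuck-at-1, U4 inverted output, U5 stuck-at-1, U5 inverted output, U10 stuck-at-0, U10 inverted output, U11 stuck-at-1, U11 inverted output, U12 stuck-at-1, U12 inverted output}.
Test 2 (A=1, B=0, C=0, D=0): fault-free U1=0, U2=1, U3=1, U4=1, U5=1, U6=1, U7=0, U8=0, U9=1, U10=0, U11=1, U12=1 → Y1=1, Y2=1; observed Y1=0, Y2=1. Eliminates U4 stuck-at-1, U5 stuck-at-1, U10 stuck-at-0, U10 inverted output, U11 stuck-at-1, U11 inverted output, U12 stuck-at-1, U12 inverted output.
Test 3 (A=1, B=0, C=1, D=0): fault-free U1=0, U2=0, U3=1, U4=1, U5=0, U6=1, U7=1, U8=1, U9=0, U10=0, U11=1, U12=1 → Y1=0, Y2=1; observed Y1=0, Y2=1. Eliminates U5 inverted output.
Only U4 inverted output is consistent with every test.

U4 inverted output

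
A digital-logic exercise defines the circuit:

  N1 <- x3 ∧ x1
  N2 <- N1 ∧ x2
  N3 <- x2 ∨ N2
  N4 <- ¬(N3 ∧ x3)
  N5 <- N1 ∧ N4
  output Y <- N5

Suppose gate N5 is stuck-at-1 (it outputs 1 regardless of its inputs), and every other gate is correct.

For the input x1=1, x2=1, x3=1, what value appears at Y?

Propagate with N5 forced: N1=1, N2=1, N3=1, N4=0, N5=1 [stuck-at-1].
So Y = 1. (Without the fault it would be 0.)

1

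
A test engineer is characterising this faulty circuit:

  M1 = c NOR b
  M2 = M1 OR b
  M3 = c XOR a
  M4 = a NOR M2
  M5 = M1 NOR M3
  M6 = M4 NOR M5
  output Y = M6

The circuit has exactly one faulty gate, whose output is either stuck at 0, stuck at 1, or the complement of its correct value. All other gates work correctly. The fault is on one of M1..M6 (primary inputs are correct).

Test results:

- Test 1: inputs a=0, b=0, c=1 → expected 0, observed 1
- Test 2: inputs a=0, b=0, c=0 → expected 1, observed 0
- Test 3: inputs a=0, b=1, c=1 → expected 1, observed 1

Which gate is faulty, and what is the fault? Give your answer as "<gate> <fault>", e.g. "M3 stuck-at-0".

M1 inverted output

Fault-free values for test 1 (a=0, b=0, c=1): M1=0, M2=0, M3=1, M4=1, M5=0, M6=0, giving Y=0. Observed 1.
Test 1: faults giving observed 1 are {M1 stuck-at-1, M1 inverted output, M2 stuck-at-1, M2 inverted output, M4 stuck-at-0, M4 inverted output, M6 stuck-at-1, M6 inverted output}.
Test 2 (a=0, b=0, c=0): fault-free M1=1, M2=1, M3=0, M4=0, M5=0, M6=1 → 1; observed 0. Eliminates M1 stuck-at-1, M2 stuck-at-1, M4 stuck-at-0, M6 stuck-at-1.
Test 3 (a=0, b=1, c=1): fault-free M1=0, M2=1, M3=1, M4=0, M5=0, M6=1 → 1; observed 1. Eliminates M2 inverted output, M4 inverted output, M6 inverted output.
Only M1 inverted output is consistent with every test.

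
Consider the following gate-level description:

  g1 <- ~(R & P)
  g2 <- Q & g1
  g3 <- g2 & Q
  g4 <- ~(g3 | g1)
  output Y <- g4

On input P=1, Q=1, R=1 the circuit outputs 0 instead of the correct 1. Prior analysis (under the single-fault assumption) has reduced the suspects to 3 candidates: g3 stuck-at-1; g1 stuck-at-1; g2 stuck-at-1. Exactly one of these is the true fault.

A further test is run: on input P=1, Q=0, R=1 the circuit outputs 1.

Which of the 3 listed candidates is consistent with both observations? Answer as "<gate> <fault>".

Evaluate each candidate on input P=1, Q=0, R=1:
  g3 stuck-at-1: g1=0, g2=0, g3=1 [stuck-at-1], g4=0 → 0 — eliminated
  g1 stuck-at-1: g1=1 [stuck-at-1], g2=0, g3=0, g4=0 → 0 — eliminated
  g2 stuck-at-1: g1=0, g2=1 [stuck-at-1], g3=0, g4=1 → 1 — matches
Only g2 stuck-at-1 reproduces the observed 1.

g2 stuck-at-1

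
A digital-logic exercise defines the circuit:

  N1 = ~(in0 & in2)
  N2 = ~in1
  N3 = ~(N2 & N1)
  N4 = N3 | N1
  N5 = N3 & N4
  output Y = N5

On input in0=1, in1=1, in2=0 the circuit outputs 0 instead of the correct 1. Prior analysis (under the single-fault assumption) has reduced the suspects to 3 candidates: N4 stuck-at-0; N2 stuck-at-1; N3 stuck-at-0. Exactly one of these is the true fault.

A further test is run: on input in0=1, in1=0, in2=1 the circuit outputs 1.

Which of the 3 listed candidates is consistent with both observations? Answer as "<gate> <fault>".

Evaluate each candidate on input in0=1, in1=0, in2=1:
  N4 stuck-at-0: N1=0, N2=1, N3=1, N4=0 [stuck-at-0], N5=0 → 0 — eliminated
  N2 stuck-at-1: N1=0, N2=1 [stuck-at-1], N3=1, N4=1, N5=1 → 1 — matches
  N3 stuck-at-0: N1=0, N2=1, N3=0 [stuck-at-0], N4=0, N5=0 → 0 — eliminated
Only N2 stuck-at-1 reproduces the observed 1.

N2 stuck-at-1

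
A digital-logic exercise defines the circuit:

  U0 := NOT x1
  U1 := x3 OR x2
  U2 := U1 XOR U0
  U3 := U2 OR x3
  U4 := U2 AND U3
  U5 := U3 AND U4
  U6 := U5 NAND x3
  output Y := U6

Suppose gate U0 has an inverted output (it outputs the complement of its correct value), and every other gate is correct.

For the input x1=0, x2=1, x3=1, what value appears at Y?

Propagate with U0 forced: U0=0 [inverted output], U1=1, U2=1, U3=1, U4=1, U5=1, U6=0.
So Y = 0. (Without the fault it would be 1.)

0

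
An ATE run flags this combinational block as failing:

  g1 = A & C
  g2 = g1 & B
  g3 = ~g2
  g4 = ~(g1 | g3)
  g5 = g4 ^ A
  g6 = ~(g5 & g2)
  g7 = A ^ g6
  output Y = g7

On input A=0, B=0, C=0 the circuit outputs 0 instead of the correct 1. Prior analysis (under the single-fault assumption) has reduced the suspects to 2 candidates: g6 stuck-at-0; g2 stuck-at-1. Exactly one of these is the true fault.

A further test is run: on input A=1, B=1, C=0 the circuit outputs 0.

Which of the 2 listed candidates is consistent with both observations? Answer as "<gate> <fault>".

g2 stuck-at-1

Evaluate each candidate on input A=1, B=1, C=0:
  g6 stuck-at-0: g1=0, g2=0, g3=1, g4=0, g5=1, g6=0 [stuck-at-0], g7=1 → 1 — eliminated
  g2 stuck-at-1: g1=0, g2=1 [stuck-at-1], g3=0, g4=1, g5=0, g6=1, g7=0 → 0 — matches
Only g2 stuck-at-1 reproduces the observed 0.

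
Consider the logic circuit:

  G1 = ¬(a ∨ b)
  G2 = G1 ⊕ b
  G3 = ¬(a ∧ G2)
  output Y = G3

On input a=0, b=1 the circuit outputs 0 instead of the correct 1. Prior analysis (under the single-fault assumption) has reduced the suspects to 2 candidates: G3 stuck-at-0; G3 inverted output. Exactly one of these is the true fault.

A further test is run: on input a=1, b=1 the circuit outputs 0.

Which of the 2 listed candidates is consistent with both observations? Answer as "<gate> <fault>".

G3 stuck-at-0

Evaluate each candidate on input a=1, b=1:
  G3 stuck-at-0: G1=0, G2=1, G3=0 [stuck-at-0] → 0 — matches
  G3 inverted output: G1=0, G2=1, G3=1 [inverted output] → 1 — eliminated
Only G3 stuck-at-0 reproduces the observed 0.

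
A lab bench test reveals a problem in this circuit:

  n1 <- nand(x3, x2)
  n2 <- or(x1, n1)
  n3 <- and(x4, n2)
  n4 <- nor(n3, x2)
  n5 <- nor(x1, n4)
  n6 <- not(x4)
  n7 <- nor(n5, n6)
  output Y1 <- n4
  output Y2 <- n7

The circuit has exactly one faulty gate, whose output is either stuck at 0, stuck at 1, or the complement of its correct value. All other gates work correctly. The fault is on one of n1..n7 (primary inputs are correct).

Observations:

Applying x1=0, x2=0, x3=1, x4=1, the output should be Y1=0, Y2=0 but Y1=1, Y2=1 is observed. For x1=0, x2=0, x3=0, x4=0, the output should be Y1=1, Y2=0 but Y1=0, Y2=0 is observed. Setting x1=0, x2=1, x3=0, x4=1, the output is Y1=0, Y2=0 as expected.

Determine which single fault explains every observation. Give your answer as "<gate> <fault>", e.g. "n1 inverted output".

Fault-free values for test 1 (x1=0, x2=0, x3=1, x4=1): n1=1, n2=1, n3=1, n4=0, n5=1, n6=0, n7=0, giving Y1=0, Y2=0. Observed Y1=1, Y2=1.
Test 1: faults giving observed Y1=1, Y2=1 are {n1 stuck-at-0, n1 inverted output, n2 stuck-at-0, n2 inverted output, n3 stuck-at-0, n3 inverted output, n4 stuck-at-1, n4 inverted output}.
Test 2 (x1=0, x2=0, x3=0, x4=0): fault-free n1=1, n2=1, n3=0, n4=1, n5=0, n6=1, n7=0 → Y1=1, Y2=0; observed Y1=0, Y2=0. Eliminates n1 stuck-at-0, n1 inverted output, n2 stuck-at-0, n2 inverted output, n3 stuck-at-0, n4 stuck-at-1.
Test 3 (x1=0, x2=1, x3=0, x4=1): fault-free n1=1, n2=1, n3=1, n4=0, n5=1, n6=0, n7=0 → Y1=0, Y2=0; observed Y1=0, Y2=0. Eliminates n4 inverted output.
Only n3 inverted output is consistent with every test.

n3 inverted output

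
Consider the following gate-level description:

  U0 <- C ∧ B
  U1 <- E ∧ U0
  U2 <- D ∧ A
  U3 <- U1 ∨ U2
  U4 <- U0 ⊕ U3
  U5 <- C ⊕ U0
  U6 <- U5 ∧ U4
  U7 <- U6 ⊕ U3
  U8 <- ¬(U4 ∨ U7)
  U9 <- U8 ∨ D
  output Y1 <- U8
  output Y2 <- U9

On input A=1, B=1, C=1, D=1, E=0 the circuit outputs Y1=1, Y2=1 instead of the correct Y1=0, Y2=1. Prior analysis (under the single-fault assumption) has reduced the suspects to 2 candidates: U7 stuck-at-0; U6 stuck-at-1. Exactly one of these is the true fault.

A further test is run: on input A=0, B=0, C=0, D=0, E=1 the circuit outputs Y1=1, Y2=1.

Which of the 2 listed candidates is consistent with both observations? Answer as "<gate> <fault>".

Evaluate each candidate on input A=0, B=0, C=0, D=0, E=1:
  U7 stuck-at-0: U0=0, U1=0, U2=0, U3=0, U4=0, U5=0, U6=0, U7=0 [stuck-at-0], U8=1, U9=1 → Y1=1, Y2=1 — matches
  U6 stuck-at-1: U0=0, U1=0, U2=0, U3=0, U4=0, U5=0, U6=1 [stuck-at-1], U7=1, U8=0, U9=0 → Y1=0, Y2=0 — eliminated
Only U7 stuck-at-0 reproduces the observed Y1=1, Y2=1.

U7 stuck-at-0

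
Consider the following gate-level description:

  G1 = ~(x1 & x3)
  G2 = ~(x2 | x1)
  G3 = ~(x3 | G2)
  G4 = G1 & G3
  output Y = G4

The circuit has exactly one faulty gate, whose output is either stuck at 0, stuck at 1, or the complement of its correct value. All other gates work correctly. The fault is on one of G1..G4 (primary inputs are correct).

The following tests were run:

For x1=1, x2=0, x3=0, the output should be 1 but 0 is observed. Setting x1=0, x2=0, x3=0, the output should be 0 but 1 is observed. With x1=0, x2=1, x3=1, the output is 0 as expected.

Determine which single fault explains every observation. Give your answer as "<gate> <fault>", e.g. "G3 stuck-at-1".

G2 inverted output

Fault-free values for test 1 (x1=1, x2=0, x3=0): G1=1, G2=0, G3=1, G4=1, giving Y=1. Observed 0.
Test 1: faults giving observed 0 are {G1 stuck-at-0, G1 inverted output, G2 stuck-at-1, G2 inverted output, G3 stuck-at-0, G3 inverted output, G4 stuck-at-0, G4 inverted output}.
Test 2 (x1=0, x2=0, x3=0): fault-free G1=1, G2=1, G3=0, G4=0 → 0; observed 1. Eliminates G1 stuck-at-0, G1 inverted output, G2 stuck-at-1, G3 stuck-at-0, G4 stuck-at-0.
Test 3 (x1=0, x2=1, x3=1): fault-free G1=1, G2=0, G3=0, G4=0 → 0; observed 0. Eliminates G3 inverted output, G4 inverted output.
Only G2 inverted output is consistent with every test.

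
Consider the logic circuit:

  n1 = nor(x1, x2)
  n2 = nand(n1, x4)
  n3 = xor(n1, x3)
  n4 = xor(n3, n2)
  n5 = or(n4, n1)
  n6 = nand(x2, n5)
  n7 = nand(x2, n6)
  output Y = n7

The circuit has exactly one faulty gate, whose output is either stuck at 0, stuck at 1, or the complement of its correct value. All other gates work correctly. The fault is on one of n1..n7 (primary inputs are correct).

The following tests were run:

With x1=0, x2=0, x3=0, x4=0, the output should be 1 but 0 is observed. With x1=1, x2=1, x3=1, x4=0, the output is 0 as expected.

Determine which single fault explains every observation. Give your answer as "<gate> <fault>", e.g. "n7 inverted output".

Fault-free values for test 1 (x1=0, x2=0, x3=0, x4=0): n1=1, n2=1, n3=1, n4=0, n5=1, n6=1, n7=1, giving Y=1. Observed 0.
Test 1: faults giving observed 0 are {n7 stuck-at-0, n7 inverted output}.
Test 2 (x1=1, x2=1, x3=1, x4=0): fault-free n1=0, n2=1, n3=1, n4=0, n5=0, n6=1, n7=0 → 0; observed 0. Eliminates n7 inverted output.
Only n7 stuck-at-0 is consistent with every test.

n7 stuck-at-0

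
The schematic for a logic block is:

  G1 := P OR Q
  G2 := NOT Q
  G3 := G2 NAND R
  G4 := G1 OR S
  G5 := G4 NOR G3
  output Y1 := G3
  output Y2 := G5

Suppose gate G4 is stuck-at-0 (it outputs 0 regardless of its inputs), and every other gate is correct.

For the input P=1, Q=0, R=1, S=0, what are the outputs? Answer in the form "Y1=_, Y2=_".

Propagate with G4 forced: G1=1, G2=1, G3=0, G4=0 [stuck-at-0], G5=1.
So the outputs are Y1=0, Y2=1. (Without the fault they would be Y1=0, Y2=0.)

Y1=0, Y2=1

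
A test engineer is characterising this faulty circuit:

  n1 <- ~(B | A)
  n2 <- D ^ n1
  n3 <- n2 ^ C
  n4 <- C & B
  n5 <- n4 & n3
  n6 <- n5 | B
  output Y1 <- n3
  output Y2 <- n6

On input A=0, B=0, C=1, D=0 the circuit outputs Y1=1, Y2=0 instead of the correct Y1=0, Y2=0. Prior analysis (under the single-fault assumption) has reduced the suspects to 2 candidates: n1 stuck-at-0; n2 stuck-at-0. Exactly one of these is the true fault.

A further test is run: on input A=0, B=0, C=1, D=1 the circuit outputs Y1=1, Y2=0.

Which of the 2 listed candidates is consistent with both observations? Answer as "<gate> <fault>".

Evaluate each candidate on input A=0, B=0, C=1, D=1:
  n1 stuck-at-0: n1=0 [stuck-at-0], n2=1, n3=0, n4=0, n5=0, n6=0 → Y1=0, Y2=0 — eliminated
  n2 stuck-at-0: n1=1, n2=0 [stuck-at-0], n3=1, n4=0, n5=0, n6=0 → Y1=1, Y2=0 — matches
Only n2 stuck-at-0 reproduces the observed Y1=1, Y2=0.

n2 stuck-at-0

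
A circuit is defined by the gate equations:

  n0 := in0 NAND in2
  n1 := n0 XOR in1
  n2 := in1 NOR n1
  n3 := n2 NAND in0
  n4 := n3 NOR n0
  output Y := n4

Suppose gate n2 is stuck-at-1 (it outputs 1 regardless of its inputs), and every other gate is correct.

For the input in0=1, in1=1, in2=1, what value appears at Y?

1

Propagate with n2 forced: n0=0, n1=1, n2=1 [stuck-at-1], n3=0, n4=1.
So Y = 1. (Without the fault it would be 0.)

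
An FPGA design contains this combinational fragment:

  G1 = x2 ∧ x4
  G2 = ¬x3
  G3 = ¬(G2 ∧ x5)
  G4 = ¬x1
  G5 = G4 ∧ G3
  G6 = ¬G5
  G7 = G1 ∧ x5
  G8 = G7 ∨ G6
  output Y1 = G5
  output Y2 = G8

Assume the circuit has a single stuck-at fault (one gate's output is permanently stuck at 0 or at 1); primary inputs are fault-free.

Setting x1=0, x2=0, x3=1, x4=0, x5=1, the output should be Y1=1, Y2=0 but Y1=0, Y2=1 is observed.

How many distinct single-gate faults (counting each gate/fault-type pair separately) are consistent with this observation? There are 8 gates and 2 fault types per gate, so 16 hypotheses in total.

Fault-free: G1=0, G2=0, G3=1, G4=1, G5=1, G6=0, G7=0, G8=0 → Y1=1, Y2=0. Observed Y1=0, Y2=1.
  G1: none of the 2 fault types match ✗
  G2: stuck-at-1 ✓; others ✗
  G3: stuck-at-0 ✓; others ✗
  G4: stuck-at-0 ✓; others ✗
  G5: stuck-at-0 ✓; others ✗
  G6: none of the 2 fault types match ✗
  G7: none of the 2 fault types match ✗
  G8: none of the 2 fault types match ✗
Consistent faults: {G2 stuck-at-1, G3 stuck-at-0, G4 stuck-at-0, G5 stuck-at-0} — 4 in all.

4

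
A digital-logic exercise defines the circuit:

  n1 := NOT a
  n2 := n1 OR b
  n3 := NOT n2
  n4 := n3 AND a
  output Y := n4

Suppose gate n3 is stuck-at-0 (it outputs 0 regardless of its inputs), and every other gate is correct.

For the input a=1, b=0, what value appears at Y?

0

Propagate with n3 forced: n1=0, n2=0, n3=0 [stuck-at-0], n4=0.
So Y = 0. (Without the fault it would be 1.)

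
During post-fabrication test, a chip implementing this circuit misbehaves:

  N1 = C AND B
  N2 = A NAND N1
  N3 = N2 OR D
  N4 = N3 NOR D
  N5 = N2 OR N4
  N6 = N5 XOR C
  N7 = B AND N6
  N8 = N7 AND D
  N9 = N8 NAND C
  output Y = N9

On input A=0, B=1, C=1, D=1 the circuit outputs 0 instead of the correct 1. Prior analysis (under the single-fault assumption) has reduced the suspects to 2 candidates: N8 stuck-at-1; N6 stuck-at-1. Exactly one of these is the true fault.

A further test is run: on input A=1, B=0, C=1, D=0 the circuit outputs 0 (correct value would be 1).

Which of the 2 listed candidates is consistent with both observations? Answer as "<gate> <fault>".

Evaluate each candidate on input A=1, B=0, C=1, D=0:
  N8 stuck-at-1: N1=0, N2=1, N3=1, N4=0, N5=1, N6=0, N7=0, N8=1 [stuck-at-1], N9=0 → 0 — matches
  N6 stuck-at-1: N1=0, N2=1, N3=1, N4=0, N5=1, N6=1 [stuck-at-1], N7=0, N8=0, N9=1 → 1 — eliminated
Only N8 stuck-at-1 reproduces the observed 0.

N8 stuck-at-1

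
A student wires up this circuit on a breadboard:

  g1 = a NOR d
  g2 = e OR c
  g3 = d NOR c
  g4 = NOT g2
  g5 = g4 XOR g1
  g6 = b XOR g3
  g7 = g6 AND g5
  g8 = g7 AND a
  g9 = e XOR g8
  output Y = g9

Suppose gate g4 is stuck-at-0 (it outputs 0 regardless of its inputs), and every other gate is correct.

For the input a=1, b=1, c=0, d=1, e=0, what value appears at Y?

Propagate with g4 forced: g1=0, g2=0, g3=0, g4=0 [stuck-at-0], g5=0, g6=1, g7=0, g8=0, g9=0.
So Y = 0. (Without the fault it would be 1.)

0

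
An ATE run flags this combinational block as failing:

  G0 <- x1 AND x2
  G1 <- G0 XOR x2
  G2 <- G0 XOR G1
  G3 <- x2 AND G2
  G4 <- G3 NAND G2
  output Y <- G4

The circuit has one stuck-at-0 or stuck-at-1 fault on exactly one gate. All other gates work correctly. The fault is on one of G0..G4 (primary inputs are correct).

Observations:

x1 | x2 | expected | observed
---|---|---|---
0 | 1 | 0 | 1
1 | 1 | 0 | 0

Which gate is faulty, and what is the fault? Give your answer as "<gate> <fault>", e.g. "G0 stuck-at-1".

G1 stuck-at-0

Fault-free values for test 1 (x1=0, x2=1): G0=0, G1=1, G2=1, G3=1, G4=0, giving Y=0. Observed 1.
Test 1: faults giving observed 1 are {G1 stuck-at-0, G2 stuck-at-0, G3 stuck-at-0, G4 stuck-at-1}.
Test 2 (x1=1, x2=1): fault-free G0=1, G1=0, G2=1, G3=1, G4=0 → 0; observed 0. Eliminates G2 stuck-at-0, G3 stuck-at-0, G4 stuck-at-1.
Only G1 stuck-at-0 is consistent with every test.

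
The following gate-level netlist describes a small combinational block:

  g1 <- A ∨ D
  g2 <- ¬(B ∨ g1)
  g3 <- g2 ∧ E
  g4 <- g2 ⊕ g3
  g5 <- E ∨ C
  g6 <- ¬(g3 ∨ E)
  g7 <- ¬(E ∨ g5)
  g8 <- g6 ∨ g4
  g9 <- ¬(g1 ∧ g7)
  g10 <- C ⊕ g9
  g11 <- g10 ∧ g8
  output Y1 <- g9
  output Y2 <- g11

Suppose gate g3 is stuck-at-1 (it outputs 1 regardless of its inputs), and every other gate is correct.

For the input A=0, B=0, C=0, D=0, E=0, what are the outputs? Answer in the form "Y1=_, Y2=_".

Propagate with g3 forced: g1=0, g2=1, g3=1 [stuck-at-1], g4=0, g5=0, g6=0, g7=1, g8=0, g9=1, g10=1, g11=0.
So the outputs are Y1=1, Y2=0. (Without the fault they would be Y1=1, Y2=1.)

Y1=1, Y2=0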